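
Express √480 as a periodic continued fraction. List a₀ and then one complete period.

[21; 1, 9, 1, 42]

a₀ = ⌊√480⌋ = 21.
With m₀=0, d₀=1 and mₖ₊₁ = dₖaₖ − mₖ, dₖ₊₁ = (n − mₖ₊₁²)/dₖ, aₖ₊₁ = ⌊(a₀+mₖ₊₁)/dₖ₊₁⌋:
  k=1: m=21, d=39, a=1
  k=2: m=18, d=4, a=9
  k=3: m=18, d=39, a=1
  k=4: m=21, d=1, a=42
d=1 and a=2a₀=42 at k=4, so the next step gives (m, d) = (21, 39) again — its k=1 value — and the period has length 4.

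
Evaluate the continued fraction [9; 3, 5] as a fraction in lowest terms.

Fold from the inside: start with 5/1.
  3 + 1/5 = 16/5
  9 + 5/16 = 149/16

149/16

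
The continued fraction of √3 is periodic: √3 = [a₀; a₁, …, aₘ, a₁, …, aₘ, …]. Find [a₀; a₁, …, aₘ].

a₀ = ⌊√3⌋ = 1.

[1; 1, 2]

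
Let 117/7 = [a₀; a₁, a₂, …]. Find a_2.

2

117 = 16·7 + 5   →  a_0 = 16
7 = 1·5 + 2   →  a_1 = 1
5 = 2·2 + 1   →  a_2 = 2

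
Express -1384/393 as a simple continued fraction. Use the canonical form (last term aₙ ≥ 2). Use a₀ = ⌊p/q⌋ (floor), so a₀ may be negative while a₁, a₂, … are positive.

-1384 = -4*393 + 188
393 = 2*188 + 17
188 = 11*17 + 1
17 = 17*1 + 0  (stop)
So -1384/393 = [-4; 2, 11, 17].

[-4; 2, 11, 17]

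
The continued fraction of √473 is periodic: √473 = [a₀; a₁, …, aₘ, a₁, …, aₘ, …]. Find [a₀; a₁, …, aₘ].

[21; 1, 2, 1, 42]

a₀ = ⌊√473⌋ = 21.
With m₀=0, d₀=1 and mₖ₊₁ = dₖaₖ − mₖ, dₖ₊₁ = (n − mₖ₊₁²)/dₖ, aₖ₊₁ = ⌊(a₀+mₖ₊₁)/dₖ₊₁⌋:
  k=1: m=21, d=32, a=1
  k=2: m=11, d=11, a=2
  k=3: m=11, d=32, a=1
  k=4: m=21, d=1, a=42
d=1 and a=2a₀=42 at k=4, so the next step gives (m, d) = (21, 32) again — its k=1 value — and the period has length 4.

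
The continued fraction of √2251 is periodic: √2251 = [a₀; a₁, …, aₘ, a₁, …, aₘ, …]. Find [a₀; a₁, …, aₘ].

a₀ = ⌊√2251⌋ = 47.

[47; 2, 4, 47, 4, 2, 94]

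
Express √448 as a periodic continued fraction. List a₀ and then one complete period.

a₀ = ⌊√448⌋ = 21.
With m₀=0, d₀=1 and mₖ₊₁ = dₖaₖ − mₖ, dₖ₊₁ = (n − mₖ₊₁²)/dₖ, aₖ₊₁ = ⌊(a₀+mₖ₊₁)/dₖ₊₁⌋:
  k=1: m=21, d=7, a=6
  k=2: m=21, d=1, a=42
d=1 and a=2a₀=42 at k=2, so the next step gives (m, d) = (21, 7) again — its k=1 value — and the period has length 2.

[21; 6, 42]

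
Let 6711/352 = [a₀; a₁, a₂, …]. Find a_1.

6711 = 19·352 + 23   →  a_0 = 19
352 = 15·23 + 7   →  a_1 = 15

15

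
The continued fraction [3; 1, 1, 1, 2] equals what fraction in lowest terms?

Using pₖ = aₖpₖ₋₁ + pₖ₋₂ and qₖ = aₖqₖ₋₁ + qₖ₋₂:
  k=0: a=3, p=3, q=1
  k=1: a=1, p=4, q=1
  k=2: a=1, p=7, q=2
  k=3: a=1, p=11, q=3
  k=4: a=2, p=29, q=8

29/8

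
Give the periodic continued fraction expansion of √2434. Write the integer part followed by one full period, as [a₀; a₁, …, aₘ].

a₀ = ⌊√2434⌋ = 49.
With m₀=0, d₀=1 and mₖ₊₁ = dₖaₖ − mₖ, dₖ₊₁ = (n − mₖ₊₁²)/dₖ, aₖ₊₁ = ⌊(a₀+mₖ₊₁)/dₖ₊₁⌋:
  k=1: m=49, d=33, a=2
  k=2: m=17, d=65, a=1
  k=3: m=48, d=2, a=48
  k=4: m=48, d=65, a=1
  k=5: m=17, d=33, a=2
  k=6: m=49, d=1, a=98
d=1 and a=2a₀=98 at k=6, so the next step gives (m, d) = (49, 33) again — its k=1 value — and the period has length 6.

[49; 2, 1, 48, 1, 2, 98]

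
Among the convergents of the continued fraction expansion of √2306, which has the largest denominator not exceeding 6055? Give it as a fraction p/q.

221328/4609

√2306 = [48; 48, 96, …] (period length 2).
Convergents:
  p_0/q_0 = 48/1
  p_1/q_1 = 2305/48
  p_2/q_2 = 221328/4609
  p_3/q_3 = 10626049/221280
q_2 = 4609 ≤ 6055 < 221280 = q_3, so the answer is 221328/4609.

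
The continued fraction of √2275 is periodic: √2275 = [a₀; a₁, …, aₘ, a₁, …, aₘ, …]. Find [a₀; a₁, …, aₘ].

[47; 1, 2, 3, 2, 1, 94]

a₀ = ⌊√2275⌋ = 47.
With m₀=0, d₀=1 and mₖ₊₁ = dₖaₖ − mₖ, dₖ₊₁ = (n − mₖ₊₁²)/dₖ, aₖ₊₁ = ⌊(a₀+mₖ₊₁)/dₖ₊₁⌋:
  k=1: m=47, d=66, a=1
  k=2: m=19, d=29, a=2
  k=3: m=39, d=26, a=3
  k=4: m=39, d=29, a=2
  k=5: m=19, d=66, a=1
  k=6: m=47, d=1, a=94
d=1 and a=2a₀=94 at k=6, so the next step gives (m, d) = (47, 66) again — its k=1 value — and the period has length 6.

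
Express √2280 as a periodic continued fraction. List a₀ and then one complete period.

[47; 1, 2, 1, 94]

a₀ = ⌊√2280⌋ = 47.
With m₀=0, d₀=1 and mₖ₊₁ = dₖaₖ − mₖ, dₖ₊₁ = (n − mₖ₊₁²)/dₖ, aₖ₊₁ = ⌊(a₀+mₖ₊₁)/dₖ₊₁⌋:
  k=1: m=47, d=71, a=1
  k=2: m=24, d=24, a=2
  k=3: m=24, d=71, a=1
  k=4: m=47, d=1, a=94
d=1 and a=2a₀=94 at k=4, so the next step gives (m, d) = (47, 71) again — its k=1 value — and the period has length 4.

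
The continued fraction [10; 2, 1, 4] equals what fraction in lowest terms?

145/14

Using pₖ = aₖpₖ₋₁ + pₖ₋₂ and qₖ = aₖqₖ₋₁ + qₖ₋₂:
  k=0: a=10, p=10, q=1
  k=1: a=2, p=21, q=2
  k=2: a=1, p=31, q=3
  k=3: a=4, p=145, q=14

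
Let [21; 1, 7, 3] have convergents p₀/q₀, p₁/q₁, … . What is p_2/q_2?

Using pₖ = aₖpₖ₋₁ + pₖ₋₂, qₖ = aₖqₖ₋₁ + qₖ₋₂ (with p₋₁=1, p₋₂=0, q₋₁=0, q₋₂=1):
  k=0: a=21, p=21, q=1
  k=1: a=1, p=22, q=1
  k=2: a=7, p=175, q=8

175/8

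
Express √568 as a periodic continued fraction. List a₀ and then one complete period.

a₀ = ⌊√568⌋ = 23.
With m₀=0, d₀=1 and mₖ₊₁ = dₖaₖ − mₖ, dₖ₊₁ = (n − mₖ₊₁²)/dₖ, aₖ₊₁ = ⌊(a₀+mₖ₊₁)/dₖ₊₁⌋:
  k=1: m=23, d=39, a=1
  k=2: m=16, d=8, a=4
  k=3: m=16, d=39, a=1
  k=4: m=23, d=1, a=46
d=1 and a=2a₀=46 at k=4, so the next step gives (m, d) = (23, 39) again — its k=1 value — and the period has length 4.

[23; 1, 4, 1, 46]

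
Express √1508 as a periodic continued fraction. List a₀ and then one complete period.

a₀ = ⌊√1508⌋ = 38.
With m₀=0, d₀=1 and mₖ₊₁ = dₖaₖ − mₖ, dₖ₊₁ = (n − mₖ₊₁²)/dₖ, aₖ₊₁ = ⌊(a₀+mₖ₊₁)/dₖ₊₁⌋:
  k=1: m=38, d=64, a=1
  k=2: m=26, d=13, a=4
  k=3: m=26, d=64, a=1
  k=4: m=38, d=1, a=76
d=1 and a=2a₀=76 at k=4, so the next step gives (m, d) = (38, 64) again — its k=1 value — and the period has length 4.

[38; 1, 4, 1, 76]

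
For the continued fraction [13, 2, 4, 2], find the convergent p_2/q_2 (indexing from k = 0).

Using pₖ = aₖpₖ₋₁ + pₖ₋₂, qₖ = aₖqₖ₋₁ + qₖ₋₂ (with p₋₁=1, p₋₂=0, q₋₁=0, q₋₂=1):
  k=0: a=13, p=13, q=1
  k=1: a=2, p=27, q=2
  k=2: a=4, p=121, q=9

121/9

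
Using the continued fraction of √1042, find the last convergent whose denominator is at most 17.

√1042 = [32; 3, 1, 1, 3, 64, …] (period length 5).
Convergents:
  p_0/q_0 = 32/1
  p_1/q_1 = 97/3
  p_2/q_2 = 129/4
  p_3/q_3 = 226/7
  p_4/q_4 = 807/25
q_3 = 7 ≤ 17 < 25 = q_4, so the answer is 226/7.

226/7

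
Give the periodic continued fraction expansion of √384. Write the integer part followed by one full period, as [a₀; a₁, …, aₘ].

[19; 1, 1, 2, 9, 2, 1, 1, 38]

a₀ = ⌊√384⌋ = 19.
With m₀=0, d₀=1 and mₖ₊₁ = dₖaₖ − mₖ, dₖ₊₁ = (n − mₖ₊₁²)/dₖ, aₖ₊₁ = ⌊(a₀+mₖ₊₁)/dₖ₊₁⌋:
  k=1: m=19, d=23, a=1
  k=2: m=4, d=16, a=1
  k=3: m=12, d=15, a=2
  k=4: m=18, d=4, a=9
  k=5: m=18, d=15, a=2
  k=6: m=12, d=16, a=1
  k=7: m=4, d=23, a=1
  k=8: m=19, d=1, a=38
d=1 and a=2a₀=38 at k=8, so the next step gives (m, d) = (19, 23) again — its k=1 value — and the period has length 8.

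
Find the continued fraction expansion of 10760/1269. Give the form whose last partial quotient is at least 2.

[8; 2, 11, 2, 8, 3]

10760 = 8×1269 + 608
1269 = 2×608 + 53
608 = 11×53 + 25
53 = 2×25 + 3
25 = 8×3 + 1
3 = 3×1 + 0  (stop)
So 10760/1269 = [8; 2, 11, 2, 8, 3].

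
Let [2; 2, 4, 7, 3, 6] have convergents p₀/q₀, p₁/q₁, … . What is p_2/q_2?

Using pₖ = aₖpₖ₋₁ + pₖ₋₂, qₖ = aₖqₖ₋₁ + qₖ₋₂ (with p₋₁=1, p₋₂=0, q₋₁=0, q₋₂=1):
  k=0: a=2, p=2, q=1
  k=1: a=2, p=5, q=2
  k=2: a=4, p=22, q=9

22/9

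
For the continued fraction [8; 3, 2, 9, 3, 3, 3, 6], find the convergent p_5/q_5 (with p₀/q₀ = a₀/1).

Using pₖ = aₖpₖ₋₁ + pₖ₋₂, qₖ = aₖqₖ₋₁ + qₖ₋₂ (with p₋₁=1, p₋₂=0, q₋₁=0, q₋₂=1):
  k=0: a=8, p=8, q=1
  k=1: a=3, p=25, q=3
  k=2: a=2, p=58, q=7
  k=3: a=9, p=547, q=66
  k=4: a=3, p=1699, q=205
  k=5: a=3, p=5644, q=681

5644/681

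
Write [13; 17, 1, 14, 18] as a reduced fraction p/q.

Using pₖ = aₖpₖ₋₁ + pₖ₋₂ and qₖ = aₖqₖ₋₁ + qₖ₋₂:
  k=0: a=13, p=13, q=1
  k=1: a=17, p=222, q=17
  k=2: a=1, p=235, q=18
  k=3: a=14, p=3512, q=269
  k=4: a=18, p=63451, q=4860

63451/4860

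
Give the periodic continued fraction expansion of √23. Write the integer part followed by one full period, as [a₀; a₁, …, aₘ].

a₀ = ⌊√23⌋ = 4.
With m₀=0, d₀=1 and mₖ₊₁ = dₖaₖ − mₖ, dₖ₊₁ = (n − mₖ₊₁²)/dₖ, aₖ₊₁ = ⌊(a₀+mₖ₊₁)/dₖ₊₁⌋:
  k=1: m=4, d=7, a=1
  k=2: m=3, d=2, a=3
  k=3: m=3, d=7, a=1
  k=4: m=4, d=1, a=8
d=1 and a=2a₀=8 at k=4, so the next step gives (m, d) = (4, 7) again — its k=1 value — and the period has length 4.

[4; 1, 3, 1, 8]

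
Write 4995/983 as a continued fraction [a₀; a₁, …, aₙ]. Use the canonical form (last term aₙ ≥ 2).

4995 = 5×983 + 80
983 = 12×80 + 23
80 = 3×23 + 11
23 = 2×11 + 1
11 = 11×1 + 0  (stop)
So 4995/983 = [5; 12, 3, 2, 11].

[5; 12, 3, 2, 11]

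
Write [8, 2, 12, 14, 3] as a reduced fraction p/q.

Using pₖ = aₖpₖ₋₁ + pₖ₋₂ and qₖ = aₖqₖ₋₁ + qₖ₋₂:
  k=0: a=8, p=8, q=1
  k=1: a=2, p=17, q=2
  k=2: a=12, p=212, q=25
  k=3: a=14, p=2985, q=352
  k=4: a=3, p=9167, q=1081

9167/1081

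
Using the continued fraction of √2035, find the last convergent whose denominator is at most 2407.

36585/811

√2035 = [45; 9, 90, …] (period length 2).
Convergents:
  p_0/q_0 = 45/1
  p_1/q_1 = 406/9
  p_2/q_2 = 36585/811
  p_3/q_3 = 329671/7308
q_2 = 811 ≤ 2407 < 7308 = q_3, so the answer is 36585/811.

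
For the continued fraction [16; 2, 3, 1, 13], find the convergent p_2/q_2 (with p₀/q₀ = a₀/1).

Using pₖ = aₖpₖ₋₁ + pₖ₋₂, qₖ = aₖqₖ₋₁ + qₖ₋₂ (with p₋₁=1, p₋₂=0, q₋₁=0, q₋₂=1):
  k=0: a=16, p=16, q=1
  k=1: a=2, p=33, q=2
  k=2: a=3, p=115, q=7

115/7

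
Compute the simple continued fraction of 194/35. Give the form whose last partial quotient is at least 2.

[5; 1, 1, 5, 3]

194 = 5*35 + 19
35 = 1*19 + 16
19 = 1*16 + 3
16 = 5*3 + 1
3 = 3*1 + 0  (stop)
So 194/35 = [5; 1, 1, 5, 3].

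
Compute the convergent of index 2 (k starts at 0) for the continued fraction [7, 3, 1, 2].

29/4

Using pₖ = aₖpₖ₋₁ + pₖ₋₂, qₖ = aₖqₖ₋₁ + qₖ₋₂ (with p₋₁=1, p₋₂=0, q₋₁=0, q₋₂=1):
  k=0: a=7, p=7, q=1
  k=1: a=3, p=22, q=3
  k=2: a=1, p=29, q=4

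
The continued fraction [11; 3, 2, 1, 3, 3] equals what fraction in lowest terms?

Fold from the inside: start with 3/1.
  3 + 1/3 = 10/3
  1 + 3/10 = 13/10
  2 + 10/13 = 36/13
  3 + 13/36 = 121/36
  11 + 36/121 = 1367/121

1367/121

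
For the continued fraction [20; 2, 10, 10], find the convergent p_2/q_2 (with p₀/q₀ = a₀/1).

430/21

Using pₖ = aₖpₖ₋₁ + pₖ₋₂, qₖ = aₖqₖ₋₁ + qₖ₋₂ (with p₋₁=1, p₋₂=0, q₋₁=0, q₋₂=1):
  k=0: a=20, p=20, q=1
  k=1: a=2, p=41, q=2
  k=2: a=10, p=430, q=21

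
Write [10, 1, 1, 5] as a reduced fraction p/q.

116/11

Using pₖ = aₖpₖ₋₁ + pₖ₋₂ and qₖ = aₖqₖ₋₁ + qₖ₋₂:
  k=0: a=10, p=10, q=1
  k=1: a=1, p=11, q=1
  k=2: a=1, p=21, q=2
  k=3: a=5, p=116, q=11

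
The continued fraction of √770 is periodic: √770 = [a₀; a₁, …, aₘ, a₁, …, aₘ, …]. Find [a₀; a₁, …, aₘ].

a₀ = ⌊√770⌋ = 27.
With m₀=0, d₀=1 and mₖ₊₁ = dₖaₖ − mₖ, dₖ₊₁ = (n − mₖ₊₁²)/dₖ, aₖ₊₁ = ⌊(a₀+mₖ₊₁)/dₖ₊₁⌋:
  k=1: m=27, d=41, a=1
  k=2: m=14, d=14, a=2
  k=3: m=14, d=41, a=1
  k=4: m=27, d=1, a=54
d=1 and a=2a₀=54 at k=4, so the next step gives (m, d) = (27, 41) again — its k=1 value — and the period has length 4.

[27; 1, 2, 1, 54]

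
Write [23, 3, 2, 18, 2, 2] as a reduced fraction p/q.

Using pₖ = aₖpₖ₋₁ + pₖ₋₂ and qₖ = aₖqₖ₋₁ + qₖ₋₂:
  k=0: a=23, p=23, q=1
  k=1: a=3, p=70, q=3
  k=2: a=2, p=163, q=7
  k=3: a=18, p=3004, q=129
  k=4: a=2, p=6171, q=265
  k=5: a=2, p=15346, q=659

15346/659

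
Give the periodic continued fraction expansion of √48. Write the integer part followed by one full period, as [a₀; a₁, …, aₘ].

a₀ = ⌊√48⌋ = 6.
With m₀=0, d₀=1 and mₖ₊₁ = dₖaₖ − mₖ, dₖ₊₁ = (n − mₖ₊₁²)/dₖ, aₖ₊₁ = ⌊(a₀+mₖ₊₁)/dₖ₊₁⌋:
  k=1: m=6, d=12, a=1
  k=2: m=6, d=1, a=12
d=1 and a=2a₀=12 at k=2, so the next step gives (m, d) = (6, 12) again — its k=1 value — and the period has length 2.

[6; 1, 12]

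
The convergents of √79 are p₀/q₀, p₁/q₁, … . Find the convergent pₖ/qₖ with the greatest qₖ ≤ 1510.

√79 = [8; 1, 7, 1, 16, …] (period length 4).
Convergents:
  p_0/q_0 = 8/1
  p_1/q_1 = 9/1
  p_2/q_2 = 71/8
  p_3/q_3 = 80/9
  p_4/q_4 = 1351/152
  p_5/q_5 = 1431/161
  p_6/q_6 = 11368/1279
  p_7/q_7 = 12799/1440
  p_8/q_8 = 216152/24319
q_7 = 1440 ≤ 1510 < 24319 = q_8, so the answer is 12799/1440.

12799/1440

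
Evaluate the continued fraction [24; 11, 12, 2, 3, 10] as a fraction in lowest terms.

238903/9917

Fold from the inside: start with 10/1.
  3 + 1/10 = 31/10
  2 + 10/31 = 72/31
  12 + 31/72 = 895/72
  11 + 72/895 = 9917/895
  24 + 895/9917 = 238903/9917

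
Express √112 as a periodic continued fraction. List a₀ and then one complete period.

[10; 1, 1, 2, 1, 1, 20]

a₀ = ⌊√112⌋ = 10.
With m₀=0, d₀=1 and mₖ₊₁ = dₖaₖ − mₖ, dₖ₊₁ = (n − mₖ₊₁²)/dₖ, aₖ₊₁ = ⌊(a₀+mₖ₊₁)/dₖ₊₁⌋:
  k=1: m=10, d=12, a=1
  k=2: m=2, d=9, a=1
  k=3: m=7, d=7, a=2
  k=4: m=7, d=9, a=1
  k=5: m=2, d=12, a=1
  k=6: m=10, d=1, a=20
d=1 and a=2a₀=20 at k=6, so the next step gives (m, d) = (10, 12) again — its k=1 value — and the period has length 6.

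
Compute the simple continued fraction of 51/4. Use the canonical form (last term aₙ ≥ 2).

[12; 1, 3]

51 = 12×4 + 3
4 = 1×3 + 1
3 = 3×1 + 0  (stop)
So 51/4 = [12; 1, 3].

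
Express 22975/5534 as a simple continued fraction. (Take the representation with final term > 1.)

[4; 6, 1, 1, 2, 9, 2, 8]

22975 = 4·5534 + 839
5534 = 6·839 + 500
839 = 1·500 + 339
500 = 1·339 + 161
339 = 2·161 + 17
161 = 9·17 + 8
17 = 2·8 + 1
8 = 8·1 + 0  (stop)
So 22975/5534 = [4; 6, 1, 1, 2, 9, 2, 8].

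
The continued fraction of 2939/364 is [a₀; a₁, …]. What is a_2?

2

2939 = 8·364 + 27   →  a_0 = 8
364 = 13·27 + 13   →  a_1 = 13
27 = 2·13 + 1   →  a_2 = 2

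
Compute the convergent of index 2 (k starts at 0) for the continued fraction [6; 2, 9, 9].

123/19

Using pₖ = aₖpₖ₋₁ + pₖ₋₂, qₖ = aₖqₖ₋₁ + qₖ₋₂ (with p₋₁=1, p₋₂=0, q₋₁=0, q₋₂=1):
  k=0: a=6, p=6, q=1
  k=1: a=2, p=13, q=2
  k=2: a=9, p=123, q=19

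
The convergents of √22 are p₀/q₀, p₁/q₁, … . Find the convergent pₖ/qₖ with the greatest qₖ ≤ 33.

√22 = [4; 1, 2, 4, 2, 1, 8, …] (period length 6).
Convergents:
  p_0/q_0 = 4/1
  p_1/q_1 = 5/1
  p_2/q_2 = 14/3
  p_3/q_3 = 61/13
  p_4/q_4 = 136/29
  p_5/q_5 = 197/42
q_4 = 29 ≤ 33 < 42 = q_5, so the answer is 136/29.

136/29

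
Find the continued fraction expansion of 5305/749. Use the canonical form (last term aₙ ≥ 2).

5305 = 7·749 + 62
749 = 12·62 + 5
62 = 12·5 + 2
5 = 2·2 + 1
2 = 2·1 + 0  (stop)
So 5305/749 = [7; 12, 12, 2, 2].

[7; 12, 12, 2, 2]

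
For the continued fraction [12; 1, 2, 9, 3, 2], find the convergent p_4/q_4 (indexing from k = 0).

Using pₖ = aₖpₖ₋₁ + pₖ₋₂, qₖ = aₖqₖ₋₁ + qₖ₋₂ (with p₋₁=1, p₋₂=0, q₋₁=0, q₋₂=1):
  k=0: a=12, p=12, q=1
  k=1: a=1, p=13, q=1
  k=2: a=2, p=38, q=3
  k=3: a=9, p=355, q=28
  k=4: a=3, p=1103, q=87

1103/87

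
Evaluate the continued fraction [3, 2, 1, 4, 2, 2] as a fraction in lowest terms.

255/76

Fold from the inside: start with 2/1.
  2 + 1/2 = 5/2
  4 + 2/5 = 22/5
  1 + 5/22 = 27/22
  2 + 22/27 = 76/27
  3 + 27/76 = 255/76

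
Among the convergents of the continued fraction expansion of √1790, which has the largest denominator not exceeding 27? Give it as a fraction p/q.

550/13

√1790 = [42; 3, 4, 8, 4, 3, 84, …] (period length 6).
Convergents:
  p_0/q_0 = 42/1
  p_1/q_1 = 127/3
  p_2/q_2 = 550/13
  p_3/q_3 = 4527/107
q_2 = 13 ≤ 27 < 107 = q_3, so the answer is 550/13.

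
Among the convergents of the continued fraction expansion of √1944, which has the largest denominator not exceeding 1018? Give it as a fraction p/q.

42724/969

√1944 = [44; 11, 88, …] (period length 2).
Convergents:
  p_0/q_0 = 44/1
  p_1/q_1 = 485/11
  p_2/q_2 = 42724/969
  p_3/q_3 = 470449/10670
q_2 = 969 ≤ 1018 < 10670 = q_3, so the answer is 42724/969.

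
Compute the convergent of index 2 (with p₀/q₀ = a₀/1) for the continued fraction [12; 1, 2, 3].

Using pₖ = aₖpₖ₋₁ + pₖ₋₂, qₖ = aₖqₖ₋₁ + qₖ₋₂ (with p₋₁=1, p₋₂=0, q₋₁=0, q₋₂=1):
  k=0: a=12, p=12, q=1
  k=1: a=1, p=13, q=1
  k=2: a=2, p=38, q=3

38/3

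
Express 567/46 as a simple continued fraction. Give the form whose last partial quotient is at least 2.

[12; 3, 15]

567 = 12×46 + 15
46 = 3×15 + 1
15 = 15×1 + 0  (stop)
So 567/46 = [12; 3, 15].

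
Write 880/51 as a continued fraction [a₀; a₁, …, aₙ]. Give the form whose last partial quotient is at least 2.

880 = 17*51 + 13
51 = 3*13 + 12
13 = 1*12 + 1
12 = 12*1 + 0  (stop)
So 880/51 = [17; 3, 1, 12].

[17; 3, 1, 12]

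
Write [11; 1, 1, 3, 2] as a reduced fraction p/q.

Using pₖ = aₖpₖ₋₁ + pₖ₋₂ and qₖ = aₖqₖ₋₁ + qₖ₋₂:
  k=0: a=11, p=11, q=1
  k=1: a=1, p=12, q=1
  k=2: a=1, p=23, q=2
  k=3: a=3, p=81, q=7
  k=4: a=2, p=185, q=16

185/16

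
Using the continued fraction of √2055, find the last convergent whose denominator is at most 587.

√2055 = [45; 3, 90, …] (period length 2).
Convergents:
  p_0/q_0 = 45/1
  p_1/q_1 = 136/3
  p_2/q_2 = 12285/271
  p_3/q_3 = 36991/816
q_2 = 271 ≤ 587 < 816 = q_3, so the answer is 12285/271.

12285/271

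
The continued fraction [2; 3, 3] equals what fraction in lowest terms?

Using pₖ = aₖpₖ₋₁ + pₖ₋₂ and qₖ = aₖqₖ₋₁ + qₖ₋₂:
  k=0: a=2, p=2, q=1
  k=1: a=3, p=7, q=3
  k=2: a=3, p=23, q=10

23/10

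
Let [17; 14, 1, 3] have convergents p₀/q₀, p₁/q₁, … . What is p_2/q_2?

Using pₖ = aₖpₖ₋₁ + pₖ₋₂, qₖ = aₖqₖ₋₁ + qₖ₋₂ (with p₋₁=1, p₋₂=0, q₋₁=0, q₋₂=1):
  k=0: a=17, p=17, q=1
  k=1: a=14, p=239, q=14
  k=2: a=1, p=256, q=15

256/15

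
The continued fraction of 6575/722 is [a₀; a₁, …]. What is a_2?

2

6575 = 9·722 + 77   →  a_0 = 9
722 = 9·77 + 29   →  a_1 = 9
77 = 2·29 + 19   →  a_2 = 2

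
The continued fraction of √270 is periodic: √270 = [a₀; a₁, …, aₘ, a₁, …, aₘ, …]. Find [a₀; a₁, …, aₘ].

a₀ = ⌊√270⌋ = 16.
With m₀=0, d₀=1 and mₖ₊₁ = dₖaₖ − mₖ, dₖ₊₁ = (n − mₖ₊₁²)/dₖ, aₖ₊₁ = ⌊(a₀+mₖ₊₁)/dₖ₊₁⌋:
  k=1: m=16, d=14, a=2
  k=2: m=12, d=9, a=3
  k=3: m=15, d=5, a=6
  k=4: m=15, d=9, a=3
  k=5: m=12, d=14, a=2
  k=6: m=16, d=1, a=32
d=1 and a=2a₀=32 at k=6, so the next step gives (m, d) = (16, 14) again — its k=1 value — and the period has length 6.

[16; 2, 3, 6, 3, 2, 32]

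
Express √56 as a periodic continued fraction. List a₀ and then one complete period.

[7; 2, 14]

a₀ = ⌊√56⌋ = 7.
With m₀=0, d₀=1 and mₖ₊₁ = dₖaₖ − mₖ, dₖ₊₁ = (n − mₖ₊₁²)/dₖ, aₖ₊₁ = ⌊(a₀+mₖ₊₁)/dₖ₊₁⌋:
  k=1: m=7, d=7, a=2
  k=2: m=7, d=1, a=14
d=1 and a=2a₀=14 at k=2, so the next step gives (m, d) = (7, 7) again — its k=1 value — and the period has length 2.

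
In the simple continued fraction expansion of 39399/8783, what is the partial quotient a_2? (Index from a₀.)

17

39399 = 4·8783 + 4267   →  a_0 = 4
8783 = 2·4267 + 249   →  a_1 = 2
4267 = 17·249 + 34   →  a_2 = 17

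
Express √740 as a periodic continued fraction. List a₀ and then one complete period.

a₀ = ⌊√740⌋ = 27.
With m₀=0, d₀=1 and mₖ₊₁ = dₖaₖ − mₖ, dₖ₊₁ = (n − mₖ₊₁²)/dₖ, aₖ₊₁ = ⌊(a₀+mₖ₊₁)/dₖ₊₁⌋:
  k=1: m=27, d=11, a=4
  k=2: m=17, d=41, a=1
  k=3: m=24, d=4, a=12
  k=4: m=24, d=41, a=1
  k=5: m=17, d=11, a=4
  k=6: m=27, d=1, a=54
d=1 and a=2a₀=54 at k=6, so the next step gives (m, d) = (27, 11) again — its k=1 value — and the period has length 6.

[27; 4, 1, 12, 1, 4, 54]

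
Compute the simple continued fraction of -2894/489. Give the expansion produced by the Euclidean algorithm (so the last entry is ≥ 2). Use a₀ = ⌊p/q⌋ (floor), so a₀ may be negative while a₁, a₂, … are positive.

-2894 = -6·489 + 40
489 = 12·40 + 9
40 = 4·9 + 4
9 = 2·4 + 1
4 = 4·1 + 0  (stop)
So -2894/489 = [-6; 12, 4, 2, 4].

[-6; 12, 4, 2, 4]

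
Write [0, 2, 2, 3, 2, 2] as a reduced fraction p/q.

39/95

Fold from the inside: start with 2/1.
  2 + 1/2 = 5/2
  3 + 2/5 = 17/5
  2 + 5/17 = 39/17
  2 + 17/39 = 95/39
  0 + 39/95 = 39/95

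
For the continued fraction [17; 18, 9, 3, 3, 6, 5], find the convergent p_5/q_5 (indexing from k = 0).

180973/10611

Using pₖ = aₖpₖ₋₁ + pₖ₋₂, qₖ = aₖqₖ₋₁ + qₖ₋₂ (with p₋₁=1, p₋₂=0, q₋₁=0, q₋₂=1):
  k=0: a=17, p=17, q=1
  k=1: a=18, p=307, q=18
  k=2: a=9, p=2780, q=163
  k=3: a=3, p=8647, q=507
  k=4: a=3, p=28721, q=1684
  k=5: a=6, p=180973, q=10611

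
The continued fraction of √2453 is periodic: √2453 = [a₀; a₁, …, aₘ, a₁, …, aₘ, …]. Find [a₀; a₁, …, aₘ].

[49; 1, 1, 8, 1, 1, 98]

a₀ = ⌊√2453⌋ = 49.
With m₀=0, d₀=1 and mₖ₊₁ = dₖaₖ − mₖ, dₖ₊₁ = (n − mₖ₊₁²)/dₖ, aₖ₊₁ = ⌊(a₀+mₖ₊₁)/dₖ₊₁⌋:
  k=1: m=49, d=52, a=1
  k=2: m=3, d=47, a=1
  k=3: m=44, d=11, a=8
  k=4: m=44, d=47, a=1
  k=5: m=3, d=52, a=1
  k=6: m=49, d=1, a=98
d=1 and a=2a₀=98 at k=6, so the next step gives (m, d) = (49, 52) again — its k=1 value — and the period has length 6.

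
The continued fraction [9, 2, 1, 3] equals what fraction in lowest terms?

Fold from the inside: start with 3/1.
  1 + 1/3 = 4/3
  2 + 3/4 = 11/4
  9 + 4/11 = 103/11

103/11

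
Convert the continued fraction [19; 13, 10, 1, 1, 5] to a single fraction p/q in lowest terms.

28977/1519

Fold from the inside: start with 5/1.
  1 + 1/5 = 6/5
  1 + 5/6 = 11/6
  10 + 6/11 = 116/11
  13 + 11/116 = 1519/116
  19 + 116/1519 = 28977/1519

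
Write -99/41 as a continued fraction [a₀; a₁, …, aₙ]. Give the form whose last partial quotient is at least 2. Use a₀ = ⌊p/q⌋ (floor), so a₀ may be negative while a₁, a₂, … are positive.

[-3; 1, 1, 2, 2, 3]

-99 = -3*41 + 24
41 = 1*24 + 17
24 = 1*17 + 7
17 = 2*7 + 3
7 = 2*3 + 1
3 = 3*1 + 0  (stop)
So -99/41 = [-3; 1, 1, 2, 2, 3].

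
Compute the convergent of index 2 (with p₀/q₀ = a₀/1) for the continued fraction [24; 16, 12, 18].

Using pₖ = aₖpₖ₋₁ + pₖ₋₂, qₖ = aₖqₖ₋₁ + qₖ₋₂ (with p₋₁=1, p₋₂=0, q₋₁=0, q₋₂=1):
  k=0: a=24, p=24, q=1
  k=1: a=16, p=385, q=16
  k=2: a=12, p=4644, q=193

4644/193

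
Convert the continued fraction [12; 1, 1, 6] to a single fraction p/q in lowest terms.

Using pₖ = aₖpₖ₋₁ + pₖ₋₂ and qₖ = aₖqₖ₋₁ + qₖ₋₂:
  k=0: a=12, p=12, q=1
  k=1: a=1, p=13, q=1
  k=2: a=1, p=25, q=2
  k=3: a=6, p=163, q=13

163/13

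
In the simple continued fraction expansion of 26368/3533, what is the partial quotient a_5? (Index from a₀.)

3

26368 = 7·3533 + 1637   →  a_0 = 7
3533 = 2·1637 + 259   →  a_1 = 2
1637 = 6·259 + 83   →  a_2 = 6
259 = 3·83 + 10   →  a_3 = 3
83 = 8·10 + 3   →  a_4 = 8
10 = 3·3 + 1   →  a_5 = 3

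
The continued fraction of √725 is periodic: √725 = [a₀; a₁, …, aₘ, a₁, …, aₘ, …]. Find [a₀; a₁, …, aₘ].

a₀ = ⌊√725⌋ = 26.
With m₀=0, d₀=1 and mₖ₊₁ = dₖaₖ − mₖ, dₖ₊₁ = (n − mₖ₊₁²)/dₖ, aₖ₊₁ = ⌊(a₀+mₖ₊₁)/dₖ₊₁⌋:
  k=1: m=26, d=49, a=1
  k=2: m=23, d=4, a=12
  k=3: m=25, d=25, a=2
  k=4: m=25, d=4, a=12
  k=5: m=23, d=49, a=1
  k=6: m=26, d=1, a=52
d=1 and a=2a₀=52 at k=6, so the next step gives (m, d) = (26, 49) again — its k=1 value — and the period has length 6.

[26; 1, 12, 2, 12, 1, 52]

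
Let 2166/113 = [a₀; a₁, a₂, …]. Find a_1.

5

2166 = 19·113 + 19   →  a_0 = 19
113 = 5·19 + 18   →  a_1 = 5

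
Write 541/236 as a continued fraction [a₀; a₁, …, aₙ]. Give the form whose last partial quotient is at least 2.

[2; 3, 2, 2, 1, 1, 1, 3]

541 = 2×236 + 69
236 = 3×69 + 29
69 = 2×29 + 11
29 = 2×11 + 7
11 = 1×7 + 4
7 = 1×4 + 3
4 = 1×3 + 1
3 = 3×1 + 0  (stop)
So 541/236 = [2; 3, 2, 2, 1, 1, 1, 3].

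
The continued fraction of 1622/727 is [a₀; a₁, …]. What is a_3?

1622 = 2·727 + 168   →  a_0 = 2
727 = 4·168 + 55   →  a_1 = 4
168 = 3·55 + 3   →  a_2 = 3
55 = 18·3 + 1   →  a_3 = 18

18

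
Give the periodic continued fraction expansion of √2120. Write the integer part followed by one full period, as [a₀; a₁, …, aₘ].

a₀ = ⌊√2120⌋ = 46.
With m₀=0, d₀=1 and mₖ₊₁ = dₖaₖ − mₖ, dₖ₊₁ = (n − mₖ₊₁²)/dₖ, aₖ₊₁ = ⌊(a₀+mₖ₊₁)/dₖ₊₁⌋:
  k=1: m=46, d=4, a=23
  k=2: m=46, d=1, a=92
d=1 and a=2a₀=92 at k=2, so the next step gives (m, d) = (46, 4) again — its k=1 value — and the period has length 2.

[46; 23, 92]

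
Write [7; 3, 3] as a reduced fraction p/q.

73/10

Using pₖ = aₖpₖ₋₁ + pₖ₋₂ and qₖ = aₖqₖ₋₁ + qₖ₋₂:
  k=0: a=7, p=7, q=1
  k=1: a=3, p=22, q=3
  k=2: a=3, p=73, q=10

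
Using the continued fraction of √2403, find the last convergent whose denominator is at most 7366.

√2403 = [49; 49, 98, …] (period length 2).
Convergents:
  p_0/q_0 = 49/1
  p_1/q_1 = 2402/49
  p_2/q_2 = 235445/4803
  p_3/q_3 = 11539207/235396
q_2 = 4803 ≤ 7366 < 235396 = q_3, so the answer is 235445/4803.

235445/4803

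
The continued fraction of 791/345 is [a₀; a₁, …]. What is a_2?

791 = 2·345 + 101   →  a_0 = 2
345 = 3·101 + 42   →  a_1 = 3
101 = 2·42 + 17   →  a_2 = 2

2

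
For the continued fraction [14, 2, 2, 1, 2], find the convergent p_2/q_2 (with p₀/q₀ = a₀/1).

Using pₖ = aₖpₖ₋₁ + pₖ₋₂, qₖ = aₖqₖ₋₁ + qₖ₋₂ (with p₋₁=1, p₋₂=0, q₋₁=0, q₋₂=1):
  k=0: a=14, p=14, q=1
  k=1: a=2, p=29, q=2
  k=2: a=2, p=72, q=5

72/5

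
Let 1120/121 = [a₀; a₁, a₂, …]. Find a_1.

1120 = 9·121 + 31   →  a_0 = 9
121 = 3·31 + 28   →  a_1 = 3

3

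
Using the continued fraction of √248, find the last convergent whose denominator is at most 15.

√248 = [15; 1, 2, 1, 30, …] (period length 4).
Convergents:
  p_0/q_0 = 15/1
  p_1/q_1 = 16/1
  p_2/q_2 = 47/3
  p_3/q_3 = 63/4
  p_4/q_4 = 1937/123
q_3 = 4 ≤ 15 < 123 = q_4, so the answer is 63/4.

63/4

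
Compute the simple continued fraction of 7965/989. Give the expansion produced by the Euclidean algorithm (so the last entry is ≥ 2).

[8; 18, 1, 1, 1, 17]

7965 = 8×989 + 53
989 = 18×53 + 35
53 = 1×35 + 18
35 = 1×18 + 17
18 = 1×17 + 1
17 = 17×1 + 0  (stop)
So 7965/989 = [8; 18, 1, 1, 1, 17].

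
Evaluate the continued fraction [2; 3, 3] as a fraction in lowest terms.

Fold from the inside: start with 3/1.
  3 + 1/3 = 10/3
  2 + 3/10 = 23/10

23/10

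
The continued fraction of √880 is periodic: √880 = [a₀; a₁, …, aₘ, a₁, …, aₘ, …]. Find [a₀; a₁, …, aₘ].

[29; 1, 1, 1, 58]

a₀ = ⌊√880⌋ = 29.
With m₀=0, d₀=1 and mₖ₊₁ = dₖaₖ − mₖ, dₖ₊₁ = (n − mₖ₊₁²)/dₖ, aₖ₊₁ = ⌊(a₀+mₖ₊₁)/dₖ₊₁⌋:
  k=1: m=29, d=39, a=1
  k=2: m=10, d=20, a=1
  k=3: m=10, d=39, a=1
  k=4: m=29, d=1, a=58
d=1 and a=2a₀=58 at k=4, so the next step gives (m, d) = (29, 39) again — its k=1 value — and the period has length 4.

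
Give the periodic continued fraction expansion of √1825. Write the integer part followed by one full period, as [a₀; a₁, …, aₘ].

a₀ = ⌊√1825⌋ = 42.
With m₀=0, d₀=1 and mₖ₊₁ = dₖaₖ − mₖ, dₖ₊₁ = (n − mₖ₊₁²)/dₖ, aₖ₊₁ = ⌊(a₀+mₖ₊₁)/dₖ₊₁⌋:
  k=1: m=42, d=61, a=1
  k=2: m=19, d=24, a=2
  k=3: m=29, d=41, a=1
  k=4: m=12, d=41, a=1
  k=5: m=29, d=24, a=2
  k=6: m=19, d=61, a=1
  k=7: m=42, d=1, a=84
d=1 and a=2a₀=84 at k=7, so the next step gives (m, d) = (42, 61) again — its k=1 value — and the period has length 7.

[42; 1, 2, 1, 1, 2, 1, 84]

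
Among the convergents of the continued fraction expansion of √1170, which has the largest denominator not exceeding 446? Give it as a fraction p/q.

6499/190

√1170 = [34; 4, 1, 6, 1, 4, 68, …] (period length 6).
Convergents:
  p_0/q_0 = 34/1
  p_1/q_1 = 137/4
  p_2/q_2 = 171/5
  p_3/q_3 = 1163/34
  p_4/q_4 = 1334/39
  p_5/q_5 = 6499/190
  p_6/q_6 = 443266/12959
q_5 = 190 ≤ 446 < 12959 = q_6, so the answer is 6499/190.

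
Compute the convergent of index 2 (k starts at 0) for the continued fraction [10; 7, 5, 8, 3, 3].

365/36

Using pₖ = aₖpₖ₋₁ + pₖ₋₂, qₖ = aₖqₖ₋₁ + qₖ₋₂ (with p₋₁=1, p₋₂=0, q₋₁=0, q₋₂=1):
  k=0: a=10, p=10, q=1
  k=1: a=7, p=71, q=7
  k=2: a=5, p=365, q=36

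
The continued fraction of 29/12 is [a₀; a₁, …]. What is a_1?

2

29 = 2·12 + 5   →  a_0 = 2
12 = 2·5 + 2   →  a_1 = 2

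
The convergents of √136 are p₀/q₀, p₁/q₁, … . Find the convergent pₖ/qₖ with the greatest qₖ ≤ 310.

2449/210

√136 = [11; 1, 1, 1, 22, …] (period length 4).
Convergents:
  p_0/q_0 = 11/1
  p_1/q_1 = 12/1
  p_2/q_2 = 23/2
  p_3/q_3 = 35/3
  p_4/q_4 = 793/68
  p_5/q_5 = 828/71
  p_6/q_6 = 1621/139
  p_7/q_7 = 2449/210
  p_8/q_8 = 55499/4759
q_7 = 210 ≤ 310 < 4759 = q_8, so the answer is 2449/210.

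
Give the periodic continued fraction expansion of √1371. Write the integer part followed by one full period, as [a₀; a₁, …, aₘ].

a₀ = ⌊√1371⌋ = 37.
With m₀=0, d₀=1 and mₖ₊₁ = dₖaₖ − mₖ, dₖ₊₁ = (n − mₖ₊₁²)/dₖ, aₖ₊₁ = ⌊(a₀+mₖ₊₁)/dₖ₊₁⌋:
  k=1: m=37, d=2, a=37
  k=2: m=37, d=1, a=74
d=1 and a=2a₀=74 at k=2, so the next step gives (m, d) = (37, 2) again — its k=1 value — and the period has length 2.

[37; 37, 74]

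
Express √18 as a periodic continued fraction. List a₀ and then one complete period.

[4; 4, 8]

a₀ = ⌊√18⌋ = 4.
With m₀=0, d₀=1 and mₖ₊₁ = dₖaₖ − mₖ, dₖ₊₁ = (n − mₖ₊₁²)/dₖ, aₖ₊₁ = ⌊(a₀+mₖ₊₁)/dₖ₊₁⌋:
  k=1: m=4, d=2, a=4
  k=2: m=4, d=1, a=8
d=1 and a=2a₀=8 at k=2, so the next step gives (m, d) = (4, 2) again — its k=1 value — and the period has length 2.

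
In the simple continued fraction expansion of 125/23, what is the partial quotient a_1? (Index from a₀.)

125 = 5·23 + 10   →  a_0 = 5
23 = 2·10 + 3   →  a_1 = 2

2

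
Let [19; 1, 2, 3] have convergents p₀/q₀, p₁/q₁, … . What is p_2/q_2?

Using pₖ = aₖpₖ₋₁ + pₖ₋₂, qₖ = aₖqₖ₋₁ + qₖ₋₂ (with p₋₁=1, p₋₂=0, q₋₁=0, q₋₂=1):
  k=0: a=19, p=19, q=1
  k=1: a=1, p=20, q=1
  k=2: a=2, p=59, q=3

59/3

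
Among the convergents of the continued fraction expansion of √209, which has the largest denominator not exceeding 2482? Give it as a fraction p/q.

√209 = [14; 2, 5, 3, 2, 3, 5, 2, 28, …] (period length 8).
Convergents:
  p_0/q_0 = 14/1
  p_1/q_1 = 29/2
  p_2/q_2 = 159/11
  p_3/q_3 = 506/35
  p_4/q_4 = 1171/81
  p_5/q_5 = 4019/278
  p_6/q_6 = 21266/1471
  p_7/q_7 = 46551/3220
q_6 = 1471 ≤ 2482 < 3220 = q_7, so the answer is 21266/1471.

21266/1471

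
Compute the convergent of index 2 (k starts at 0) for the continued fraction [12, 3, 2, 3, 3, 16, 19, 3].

Using pₖ = aₖpₖ₋₁ + pₖ₋₂, qₖ = aₖqₖ₋₁ + qₖ₋₂ (with p₋₁=1, p₋₂=0, q₋₁=0, q₋₂=1):
  k=0: a=12, p=12, q=1
  k=1: a=3, p=37, q=3
  k=2: a=2, p=86, q=7

86/7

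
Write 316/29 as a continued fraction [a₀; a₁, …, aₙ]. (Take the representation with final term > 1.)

316 = 10·29 + 26
29 = 1·26 + 3
26 = 8·3 + 2
3 = 1·2 + 1
2 = 2·1 + 0  (stop)
So 316/29 = [10; 1, 8, 1, 2].

[10; 1, 8, 1, 2]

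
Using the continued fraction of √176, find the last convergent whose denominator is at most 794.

5227/394

√176 = [13; 3, 1, 3, 26, …] (period length 4).
Convergents:
  p_0/q_0 = 13/1
  p_1/q_1 = 40/3
  p_2/q_2 = 53/4
  p_3/q_3 = 199/15
  p_4/q_4 = 5227/394
  p_5/q_5 = 15880/1197
q_4 = 394 ≤ 794 < 1197 = q_5, so the answer is 5227/394.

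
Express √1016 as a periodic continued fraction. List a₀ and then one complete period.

a₀ = ⌊√1016⌋ = 31.
With m₀=0, d₀=1 and mₖ₊₁ = dₖaₖ − mₖ, dₖ₊₁ = (n − mₖ₊₁²)/dₖ, aₖ₊₁ = ⌊(a₀+mₖ₊₁)/dₖ₊₁⌋:
  k=1: m=31, d=55, a=1
  k=2: m=24, d=8, a=6
  k=3: m=24, d=55, a=1
  k=4: m=31, d=1, a=62
d=1 and a=2a₀=62 at k=4, so the next step gives (m, d) = (31, 55) again — its k=1 value — and the period has length 4.

[31; 1, 6, 1, 62]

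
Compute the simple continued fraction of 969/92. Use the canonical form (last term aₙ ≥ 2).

[10; 1, 1, 7, 6]

969 = 10·92 + 49
92 = 1·49 + 43
49 = 1·43 + 6
43 = 7·6 + 1
6 = 6·1 + 0  (stop)
So 969/92 = [10; 1, 1, 7, 6].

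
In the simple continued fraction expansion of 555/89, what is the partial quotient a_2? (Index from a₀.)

4

555 = 6·89 + 21   →  a_0 = 6
89 = 4·21 + 5   →  a_1 = 4
21 = 4·5 + 1   →  a_2 = 4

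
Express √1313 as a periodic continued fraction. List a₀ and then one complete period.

[36; 4, 4, 72]

a₀ = ⌊√1313⌋ = 36.
With m₀=0, d₀=1 and mₖ₊₁ = dₖaₖ − mₖ, dₖ₊₁ = (n − mₖ₊₁²)/dₖ, aₖ₊₁ = ⌊(a₀+mₖ₊₁)/dₖ₊₁⌋:
  k=1: m=36, d=17, a=4
  k=2: m=32, d=17, a=4
  k=3: m=36, d=1, a=72
d=1 and a=2a₀=72 at k=3, so the next step gives (m, d) = (36, 17) again — its k=1 value — and the period has length 3.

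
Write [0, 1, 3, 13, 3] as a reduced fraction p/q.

Using pₖ = aₖpₖ₋₁ + pₖ₋₂ and qₖ = aₖqₖ₋₁ + qₖ₋₂:
  k=0: a=0, p=0, q=1
  k=1: a=1, p=1, q=1
  k=2: a=3, p=3, q=4
  k=3: a=13, p=40, q=53
  k=4: a=3, p=123, q=163

123/163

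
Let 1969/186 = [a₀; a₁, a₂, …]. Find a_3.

1969 = 10·186 + 109   →  a_0 = 10
186 = 1·109 + 77   →  a_1 = 1
109 = 1·77 + 32   →  a_2 = 1
77 = 2·32 + 13   →  a_3 = 2

2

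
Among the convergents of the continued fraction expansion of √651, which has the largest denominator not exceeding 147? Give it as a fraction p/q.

√651 = [25; 1, 1, 16, 1, 1, 50, …] (period length 6).
Convergents:
  p_0/q_0 = 25/1
  p_1/q_1 = 26/1
  p_2/q_2 = 51/2
  p_3/q_3 = 842/33
  p_4/q_4 = 893/35
  p_5/q_5 = 1735/68
  p_6/q_6 = 87643/3435
q_5 = 68 ≤ 147 < 3435 = q_6, so the answer is 1735/68.

1735/68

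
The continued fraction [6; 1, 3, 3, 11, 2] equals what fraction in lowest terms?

2078/307

Using pₖ = aₖpₖ₋₁ + pₖ₋₂ and qₖ = aₖqₖ₋₁ + qₖ₋₂:
  k=0: a=6, p=6, q=1
  k=1: a=1, p=7, q=1
  k=2: a=3, p=27, q=4
  k=3: a=3, p=88, q=13
  k=4: a=11, p=995, q=147
  k=5: a=2, p=2078, q=307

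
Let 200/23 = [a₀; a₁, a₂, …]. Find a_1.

200 = 8·23 + 16   →  a_0 = 8
23 = 1·16 + 7   →  a_1 = 1

1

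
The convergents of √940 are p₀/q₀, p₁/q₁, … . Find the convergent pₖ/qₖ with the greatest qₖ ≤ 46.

1349/44

√940 = [30; 1, 1, 1, 14, 1, 1, 1, 60, …] (period length 8).
Convergents:
  p_0/q_0 = 30/1
  p_1/q_1 = 31/1
  p_2/q_2 = 61/2
  p_3/q_3 = 92/3
  p_4/q_4 = 1349/44
  p_5/q_5 = 1441/47
q_4 = 44 ≤ 46 < 47 = q_5, so the answer is 1349/44.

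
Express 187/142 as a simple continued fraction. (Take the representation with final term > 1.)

187 = 1*142 + 45
142 = 3*45 + 7
45 = 6*7 + 3
7 = 2*3 + 1
3 = 3*1 + 0  (stop)
So 187/142 = [1; 3, 6, 2, 3].

[1; 3, 6, 2, 3]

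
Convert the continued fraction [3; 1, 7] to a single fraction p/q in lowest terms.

Using pₖ = aₖpₖ₋₁ + pₖ₋₂ and qₖ = aₖqₖ₋₁ + qₖ₋₂:
  k=0: a=3, p=3, q=1
  k=1: a=1, p=4, q=1
  k=2: a=7, p=31, q=8

31/8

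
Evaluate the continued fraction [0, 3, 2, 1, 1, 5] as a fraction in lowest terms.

Fold from the inside: start with 5/1.
  1 + 1/5 = 6/5
  1 + 5/6 = 11/6
  2 + 6/11 = 28/11
  3 + 11/28 = 95/28
  0 + 28/95 = 28/95

28/95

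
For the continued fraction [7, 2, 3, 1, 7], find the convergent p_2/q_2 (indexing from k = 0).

52/7

Using pₖ = aₖpₖ₋₁ + pₖ₋₂, qₖ = aₖqₖ₋₁ + qₖ₋₂ (with p₋₁=1, p₋₂=0, q₋₁=0, q₋₂=1):
  k=0: a=7, p=7, q=1
  k=1: a=2, p=15, q=2
  k=2: a=3, p=52, q=7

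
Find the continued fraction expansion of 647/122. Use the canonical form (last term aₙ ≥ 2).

647 = 5·122 + 37
122 = 3·37 + 11
37 = 3·11 + 4
11 = 2·4 + 3
4 = 1·3 + 1
3 = 3·1 + 0  (stop)
So 647/122 = [5; 3, 3, 2, 1, 3].

[5; 3, 3, 2, 1, 3]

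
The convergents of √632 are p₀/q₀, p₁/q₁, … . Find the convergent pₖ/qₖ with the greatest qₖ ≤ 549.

√632 = [25; 7, 6, 7, 50, …] (period length 4).
Convergents:
  p_0/q_0 = 25/1
  p_1/q_1 = 176/7
  p_2/q_2 = 1081/43
  p_3/q_3 = 7743/308
  p_4/q_4 = 388231/15443
q_3 = 308 ≤ 549 < 15443 = q_4, so the answer is 7743/308.

7743/308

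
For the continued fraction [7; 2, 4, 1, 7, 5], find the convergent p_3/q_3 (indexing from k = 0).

Using pₖ = aₖpₖ₋₁ + pₖ₋₂, qₖ = aₖqₖ₋₁ + qₖ₋₂ (with p₋₁=1, p₋₂=0, q₋₁=0, q₋₂=1):
  k=0: a=7, p=7, q=1
  k=1: a=2, p=15, q=2
  k=2: a=4, p=67, q=9
  k=3: a=1, p=82, q=11

82/11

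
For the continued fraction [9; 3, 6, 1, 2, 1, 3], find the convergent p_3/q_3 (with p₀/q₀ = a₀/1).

Using pₖ = aₖpₖ₋₁ + pₖ₋₂, qₖ = aₖqₖ₋₁ + qₖ₋₂ (with p₋₁=1, p₋₂=0, q₋₁=0, q₋₂=1):
  k=0: a=9, p=9, q=1
  k=1: a=3, p=28, q=3
  k=2: a=6, p=177, q=19
  k=3: a=1, p=205, q=22

205/22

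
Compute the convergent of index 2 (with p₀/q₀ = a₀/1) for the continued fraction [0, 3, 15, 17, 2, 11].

Using pₖ = aₖpₖ₋₁ + pₖ₋₂, qₖ = aₖqₖ₋₁ + qₖ₋₂ (with p₋₁=1, p₋₂=0, q₋₁=0, q₋₂=1):
  k=0: a=0, p=0, q=1
  k=1: a=3, p=1, q=3
  k=2: a=15, p=15, q=46

15/46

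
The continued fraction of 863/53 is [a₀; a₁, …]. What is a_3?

863 = 16·53 + 15   →  a_0 = 16
53 = 3·15 + 8   →  a_1 = 3
15 = 1·8 + 7   →  a_2 = 1
8 = 1·7 + 1   →  a_3 = 1

1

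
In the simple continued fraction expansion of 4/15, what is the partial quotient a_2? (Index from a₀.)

4 = 0·15 + 4   →  a_0 = 0
15 = 3·4 + 3   →  a_1 = 3
4 = 1·3 + 1   →  a_2 = 1

1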